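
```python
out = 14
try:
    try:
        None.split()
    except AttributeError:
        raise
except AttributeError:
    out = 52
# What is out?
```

Step-by-step execution trace:
1. Inner try: `None.split()` raises AttributeError.
2. Inner `except AttributeError` matches; bare `raise` re-raises the same AttributeError.
3. Outer `except AttributeError` matches → out = 52.
Result: 52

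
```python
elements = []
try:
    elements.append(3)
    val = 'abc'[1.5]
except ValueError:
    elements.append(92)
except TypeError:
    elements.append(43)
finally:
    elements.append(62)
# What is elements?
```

Step-by-step execution trace:
1. try: `elements.append(3)` → elements = [3].
2. `val = 'abc'[1.5]` raises TypeError.
3. `except ValueError` does not match TypeError; skipped.
4. `except TypeError` matches → `elements.append(43)` → elements = [3, 43].
5. finally always runs: `elements.append(62)` → elements = [3, 43, 62].
Result: [3, 43, 62]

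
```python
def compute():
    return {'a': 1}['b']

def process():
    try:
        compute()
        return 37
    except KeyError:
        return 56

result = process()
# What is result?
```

Step-by-step execution trace:
1. `process()` calls `compute()`.
2. `compute()` evaluates `{'a': 1}['b']`, which raises KeyError; it propagates to the caller.
3. `return 37` is not reached.
4. `except KeyError` in process matches → returns 56.
5. result = 56.
Result: 56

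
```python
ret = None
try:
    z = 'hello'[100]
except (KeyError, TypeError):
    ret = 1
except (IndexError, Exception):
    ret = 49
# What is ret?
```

Step-by-step execution trace:
1. `z = 'hello'[100]` raises IndexError.
2. `except (KeyError, TypeError)` does not match IndexError; skipped.
3. `except (IndexError, Exception)` matches (IndexError is in the tuple) → ret = 49.
Result: 49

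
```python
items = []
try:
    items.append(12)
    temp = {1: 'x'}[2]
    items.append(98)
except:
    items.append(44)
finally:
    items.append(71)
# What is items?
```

Step-by-step execution trace:
1. try: `items.append(12)` → items = [12].
2. `temp = {1: 'x'}[2]` raises KeyError; `items.append(98)` is not reached.
3. bare `except` matches → `items.append(44)` → items = [12, 44].
4. finally always runs: `items.append(71)` → items = [12, 44, 71].
Result: [12, 44, 71]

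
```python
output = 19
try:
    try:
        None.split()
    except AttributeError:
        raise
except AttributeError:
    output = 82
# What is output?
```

Step-by-step execution trace:
1. Inner try: `None.split()` raises AttributeError.
2. Inner `except AttributeError` matches; bare `raise` re-raises the same AttributeError.
3. Outer `except AttributeError` matches → output = 82.
Result: 82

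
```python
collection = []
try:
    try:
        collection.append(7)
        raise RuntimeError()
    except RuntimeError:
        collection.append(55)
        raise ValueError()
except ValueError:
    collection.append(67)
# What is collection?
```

Step-by-step execution trace:
1. Inner try: `collection.append(7)` → collection = [7].
2. `raise RuntimeError()` raises RuntimeError.
3. Inner `except RuntimeError` matches → `collection.append(55)` → collection = [7, 55].
4. `raise ValueError()` raises ValueError; propagates to outer try.
5. Outer `except ValueError` matches → `collection.append(67)` → collection = [7, 55, 67].
Result: [7, 55, 67]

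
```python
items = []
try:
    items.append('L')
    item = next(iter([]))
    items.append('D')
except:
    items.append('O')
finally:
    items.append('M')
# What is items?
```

Step-by-step execution trace:
1. try: `items.append('L')` → items = ['L'].
2. `item = next(iter([]))` raises StopIteration; `items.append('D')` is not reached.
3. bare `except` matches → `items.append('O')` → items = ['L', 'O'].
4. finally always runs: `items.append('M')` → items = ['L', 'O', 'M'].
Result: ['L', 'O', 'M']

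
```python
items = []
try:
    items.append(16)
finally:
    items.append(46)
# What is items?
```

Step-by-step execution trace:
1. try: `items.append(16)` → items = [16].
2. The try body completes without raising.
3. finally always runs: `items.append(46)` → items = [16, 46].
Result: [16, 46]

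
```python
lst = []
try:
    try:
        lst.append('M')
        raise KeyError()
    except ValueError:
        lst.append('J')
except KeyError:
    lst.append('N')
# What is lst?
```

Step-by-step execution trace:
1. Inner try: `lst.append('M')` → lst = ['M'].
2. `raise KeyError()` raises KeyError.
3. Inner `except ValueError` does not match KeyError; exception propagates to outer try.
4. Outer `except KeyError` matches → `lst.append('N')` → lst = ['M', 'N'].
Result: ['M', 'N']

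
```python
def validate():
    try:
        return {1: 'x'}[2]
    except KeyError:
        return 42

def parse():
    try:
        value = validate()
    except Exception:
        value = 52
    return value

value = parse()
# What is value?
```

Step-by-step execution trace:
1. `parse()` calls `validate()`.
2. In validate: `{1: 'x'}[2]` raises KeyError; `except KeyError` catches it → returns 42.
3. In parse: `value = validate()` → value = 42. No exception reaches parse.
4. `except Exception` is skipped; parse returns 42.
5. value = 42.
Result: 42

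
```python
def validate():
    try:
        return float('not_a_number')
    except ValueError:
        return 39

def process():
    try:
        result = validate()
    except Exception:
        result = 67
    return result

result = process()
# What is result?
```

Step-by-step execution trace:
1. `process()` calls `validate()`.
2. In validate: `float('not_a_number')` raises ValueError; `except ValueError` catches it → returns 39.
3. In process: `result = validate()` → result = 39. No exception reaches process.
4. `except Exception` is skipped; process returns 39.
5. result = 39.
Result: 39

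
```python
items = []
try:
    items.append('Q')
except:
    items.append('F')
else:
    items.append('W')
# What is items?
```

Step-by-step execution trace:
1. try: `items.append('Q')` → items = ['Q']. No exception raised.
2. `except` is skipped.
3. `else` runs (try completed without exception): `items.append('W')` → items = ['Q', 'W'].
Result: ['Q', 'W']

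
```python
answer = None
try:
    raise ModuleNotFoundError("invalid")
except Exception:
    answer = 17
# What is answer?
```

Step-by-step execution trace:
1. `raise ModuleNotFoundError(...)` raises ModuleNotFoundError.
2. `except Exception` matches (ModuleNotFoundError is a subclass of Exception) → answer = 17.
Result: 17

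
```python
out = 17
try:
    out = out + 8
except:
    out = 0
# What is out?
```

Step-by-step execution trace:
1. out starts at 17.
2. try: `out = out + 8` → out = 25. No exception raised.
3. `except` is skipped.
Result: 25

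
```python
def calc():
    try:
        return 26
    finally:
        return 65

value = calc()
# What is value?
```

Step-by-step execution trace:
1. `calc()` enters try: `return 26` sets pending return value 26.
2. Before returning, `finally: return 65` runs and overrides the pending return.
3. calc() returns 65 → value = 65.
Result: 65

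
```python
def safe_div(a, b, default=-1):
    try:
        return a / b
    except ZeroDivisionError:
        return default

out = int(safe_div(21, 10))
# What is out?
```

Step-by-step execution trace:
1. `safe_div(21, 10)` enters try: `return 21 / 10` → returns 2.1. No exception raised.
2. `except ZeroDivisionError` is skipped.
3. `int(2.1)` → 2 → out = 2.
Result: 2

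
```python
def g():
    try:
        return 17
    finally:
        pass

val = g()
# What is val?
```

Step-by-step execution trace:
1. `g()` enters try: `return 17` sets pending return value 17.
2. Before returning, `finally: pass` runs (no effect).
3. g() returns 17 → val = 17.
Result: 17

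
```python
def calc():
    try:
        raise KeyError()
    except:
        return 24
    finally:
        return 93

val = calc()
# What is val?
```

Step-by-step execution trace:
1. `calc()` enters try: `raise KeyError()` raises KeyError.
2. bare `except` matches → `return 24` sets pending return value 24.
3. Before returning, `finally: return 93` runs and overrides the pending return.
4. calc() returns 93 → val = 93.
Result: 93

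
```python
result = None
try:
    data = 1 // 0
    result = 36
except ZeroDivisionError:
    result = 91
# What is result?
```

Step-by-step execution trace:
1. `data = 1 // 0` raises ZeroDivisionError.
2. `result = 36` is not reached.
3. `except ZeroDivisionError` matches → result = 91.
Result: 91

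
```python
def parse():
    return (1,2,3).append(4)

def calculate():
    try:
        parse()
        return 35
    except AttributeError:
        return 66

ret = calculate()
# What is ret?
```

Step-by-step execution trace:
1. `calculate()` calls `parse()`.
2. `parse()` evaluates `(1,2,3).append(4)`, which raises AttributeError; it propagates to the caller.
3. `return 35` is not reached.
4. `except AttributeError` in calculate matches → returns 66.
5. ret = 66.
Result: 66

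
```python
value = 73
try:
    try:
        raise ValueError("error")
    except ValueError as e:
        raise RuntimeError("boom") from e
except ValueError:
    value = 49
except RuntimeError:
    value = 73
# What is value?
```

Step-by-step execution trace:
1. Inner try raises ValueError; inner `except ValueError as e` catches it.
2. `raise RuntimeError(...) from e` raises RuntimeError (ValueError is attached as __cause__, but only RuntimeError is active).
3. Outer `except ValueError` does not match RuntimeError; skipped.
4. Outer `except RuntimeError` matches → value = 73.
Result: 73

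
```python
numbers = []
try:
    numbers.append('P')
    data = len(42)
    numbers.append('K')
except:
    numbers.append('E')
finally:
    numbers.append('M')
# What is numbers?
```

Step-by-step execution trace:
1. try: `numbers.append('P')` → numbers = ['P'].
2. `data = len(42)` raises TypeError; `numbers.append('K')` is not reached.
3. bare `except` matches → `numbers.append('E')` → numbers = ['P', 'E'].
4. finally always runs: `numbers.append('M')` → numbers = ['P', 'E', 'M'].
Result: ['P', 'E', 'M']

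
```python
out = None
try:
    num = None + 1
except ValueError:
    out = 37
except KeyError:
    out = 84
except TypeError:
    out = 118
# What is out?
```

Step-by-step execution trace:
1. `num = None + 1` raises TypeError.
2. `except ValueError` does not match TypeError; skipped.
3. `except KeyError` does not match TypeError; skipped.
4. `except TypeError` matches → out = 118.
Result: 118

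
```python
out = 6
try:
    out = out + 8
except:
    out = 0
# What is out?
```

Step-by-step execution trace:
1. out starts at 6.
2. try: `out = out + 8` → out = 14. No exception raised.
3. `except` is skipped.
Result: 14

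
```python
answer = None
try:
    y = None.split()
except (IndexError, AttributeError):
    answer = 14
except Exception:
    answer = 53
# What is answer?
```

Step-by-step execution trace:
1. `y = None.split()` raises AttributeError.
2. `except (IndexError, AttributeError)` matches (AttributeError is in the tuple) → answer = 14.
3. `except Exception` is not reached.
Result: 14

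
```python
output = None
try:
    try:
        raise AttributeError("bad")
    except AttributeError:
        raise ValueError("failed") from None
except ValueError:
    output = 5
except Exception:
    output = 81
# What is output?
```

Step-by-step execution trace:
1. Inner try raises AttributeError; inner `except AttributeError` catches it.
2. `raise ValueError(...) from None` raises ValueError (from None suppresses __context__, but the active exception is still ValueError).
3. Outer `except ValueError` matches → output = 5.
4. `except Exception` is not reached.
Result: 5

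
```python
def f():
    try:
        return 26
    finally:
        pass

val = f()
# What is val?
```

Step-by-step execution trace:
1. `f()` enters try: `return 26` sets pending return value 26.
2. Before returning, `finally: pass` runs (no effect).
3. f() returns 26 → val = 26.
Result: 26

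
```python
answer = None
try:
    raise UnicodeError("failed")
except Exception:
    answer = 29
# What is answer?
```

Step-by-step execution trace:
1. `raise UnicodeError(...)` raises UnicodeError.
2. `except Exception` matches (UnicodeError is a subclass of Exception) → answer = 29.
Result: 29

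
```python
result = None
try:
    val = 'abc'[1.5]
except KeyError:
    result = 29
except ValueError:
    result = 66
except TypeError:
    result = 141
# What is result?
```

Step-by-step execution trace:
1. `val = 'abc'[1.5]` raises TypeError.
2. `except KeyError` does not match TypeError; skipped.
3. `except ValueError` does not match TypeError; skipped.
4. `except TypeError` matches → result = 141.
Result: 141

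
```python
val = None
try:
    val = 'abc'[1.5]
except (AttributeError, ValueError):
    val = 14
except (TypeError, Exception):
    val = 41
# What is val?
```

Step-by-step execution trace:
1. `val = 'abc'[1.5]` raises TypeError.
2. `except (AttributeError, ValueError)` does not match TypeError; skipped.
3. `except (TypeError, Exception)` matches (TypeError is in the tuple) → val = 41.
Result: 41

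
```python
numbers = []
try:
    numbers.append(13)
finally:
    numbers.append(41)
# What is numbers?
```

Step-by-step execution trace:
1. try: `numbers.append(13)` → numbers = [13].
2. The try body completes without raising.
3. finally always runs: `numbers.append(41)` → numbers = [13, 41].
Result: [13, 41]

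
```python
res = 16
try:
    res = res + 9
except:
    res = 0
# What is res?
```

Step-by-step execution trace:
1. res starts at 16.
2. try: `res = res + 9` → res = 25. No exception raised.
3. `except` is skipped.
Result: 25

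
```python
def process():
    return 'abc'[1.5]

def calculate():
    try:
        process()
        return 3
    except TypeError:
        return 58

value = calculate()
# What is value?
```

Step-by-step execution trace:
1. `calculate()` calls `process()`.
2. `process()` evaluates `'abc'[1.5]`, which raises TypeError; it propagates to the caller.
3. `return 3` is not reached.
4. `except TypeError` in calculate matches → returns 58.
5. value = 58.
Result: 58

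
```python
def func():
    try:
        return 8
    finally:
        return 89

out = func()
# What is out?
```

Step-by-step execution trace:
1. `func()` enters try: `return 8` sets pending return value 8.
2. Before returning, `finally: return 89` runs and overrides the pending return.
3. func() returns 89 → out = 89.
Result: 89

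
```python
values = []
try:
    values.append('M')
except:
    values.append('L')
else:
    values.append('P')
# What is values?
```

Step-by-step execution trace:
1. try: `values.append('M')` → values = ['M']. No exception raised.
2. `except` is skipped.
3. `else` runs (try completed without exception): `values.append('P')` → values = ['M', 'P'].
Result: ['M', 'P']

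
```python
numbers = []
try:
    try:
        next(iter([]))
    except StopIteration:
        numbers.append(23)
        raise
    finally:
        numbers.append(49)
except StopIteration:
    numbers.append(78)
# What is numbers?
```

Step-by-step execution trace:
1. Inner try: `next(iter([]))` raises StopIteration.
2. Inner `except StopIteration` matches → `numbers.append(23)` → numbers = [23].
3. bare `raise` re-raises StopIteration.
4. Inner `finally` runs during unwinding: `numbers.append(49)` → numbers = [23, 49].
5. Outer `except StopIteration` matches → `numbers.append(78)` → numbers = [23, 49, 78].
Result: [23, 49, 78]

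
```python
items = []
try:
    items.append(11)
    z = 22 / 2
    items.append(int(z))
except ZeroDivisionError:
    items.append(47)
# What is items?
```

Step-by-step execution trace:
1. try: `items.append(11)` → items = [11].
2. `z = 22 / 2` → z = 11.0. No exception raised.
3. `items.append(int(z))` → items = [11, 11].
4. `except ZeroDivisionError` is skipped (no exception was raised).
Result: [11, 11]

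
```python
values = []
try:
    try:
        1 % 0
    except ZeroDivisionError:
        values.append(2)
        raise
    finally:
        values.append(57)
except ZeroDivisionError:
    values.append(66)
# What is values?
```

Step-by-step execution trace:
1. Inner try: `1 % 0` raises ZeroDivisionError.
2. Inner `except ZeroDivisionError` matches → `values.append(2)` → values = [2].
3. bare `raise` re-raises ZeroDivisionError.
4. Inner `finally` runs during unwinding: `values.append(57)` → values = [2, 57].
5. Outer `except ZeroDivisionError` matches → `values.append(66)` → values = [2, 57, 66].
Result: [2, 57, 66]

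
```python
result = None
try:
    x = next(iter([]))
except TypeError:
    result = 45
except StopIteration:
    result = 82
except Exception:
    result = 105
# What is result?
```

Step-by-step execution trace:
1. `x = next(iter([]))` raises StopIteration.
2. `except TypeError` does not match StopIteration; skipped.
3. `except StopIteration` matches → result = 82.
4. Remaining except clauses are skipped.
Result: 82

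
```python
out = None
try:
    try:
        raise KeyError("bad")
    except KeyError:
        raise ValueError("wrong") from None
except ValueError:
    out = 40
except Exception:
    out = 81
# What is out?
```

Step-by-step execution trace:
1. Inner try raises KeyError; inner `except KeyError` catches it.
2. `raise ValueError(...) from None` raises ValueError (from None suppresses __context__, but the active exception is still ValueError).
3. Outer `except ValueError` matches → out = 40.
4. `except Exception` is not reached.
Result: 40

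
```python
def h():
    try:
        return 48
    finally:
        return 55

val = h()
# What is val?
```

Step-by-step execution trace:
1. `h()` enters try: `return 48` sets pending return value 48.
2. Before returning, `finally: return 55` runs and overrides the pending return.
3. h() returns 55 → val = 55.
Result: 55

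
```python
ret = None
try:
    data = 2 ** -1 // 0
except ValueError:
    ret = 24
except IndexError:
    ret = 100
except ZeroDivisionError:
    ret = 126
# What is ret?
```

Step-by-step execution trace:
1. `data = 2 ** -1 // 0` raises ZeroDivisionError.
2. `except ValueError` does not match ZeroDivisionError; skipped.
3. `except IndexError` does not match ZeroDivisionError; skipped.
4. `except ZeroDivisionError` matches → ret = 126.
Result: 126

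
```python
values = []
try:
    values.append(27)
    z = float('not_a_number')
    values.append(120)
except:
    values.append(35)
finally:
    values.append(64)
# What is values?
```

Step-by-step execution trace:
1. try: `values.append(27)` → values = [27].
2. `z = float('not_a_number')` raises ValueError; `values.append(120)` is not reached.
3. bare `except` matches → `values.append(35)` → values = [27, 35].
4. finally always runs: `values.append(64)` → values = [27, 35, 64].
Result: [27, 35, 64]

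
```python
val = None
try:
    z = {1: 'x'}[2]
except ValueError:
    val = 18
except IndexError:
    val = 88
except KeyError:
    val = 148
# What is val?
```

Step-by-step execution trace:
1. `z = {1: 'x'}[2]` raises KeyError.
2. `except ValueError` does not match KeyError; skipped.
3. `except IndexError` does not match KeyError; skipped.
4. `except KeyError` matches → val = 148.
Result: 148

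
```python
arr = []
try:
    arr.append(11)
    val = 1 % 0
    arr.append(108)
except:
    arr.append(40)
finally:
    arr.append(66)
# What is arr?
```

Step-by-step execution trace:
1. try: `arr.append(11)` → arr = [11].
2. `val = 1 % 0` raises ZeroDivisionError; `arr.append(108)` is not reached.
3. bare `except` matches → `arr.append(40)` → arr = [11, 40].
4. finally always runs: `arr.append(66)` → arr = [11, 40, 66].
Result: [11, 40, 66]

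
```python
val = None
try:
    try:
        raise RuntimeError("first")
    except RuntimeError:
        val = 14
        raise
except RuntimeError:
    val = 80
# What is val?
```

Step-by-step execution trace:
1. Inner try: `raise RuntimeError("first")` raises RuntimeError.
2. Inner `except RuntimeError` matches → val = 14.
3. bare `raise` re-raises the same RuntimeError.
4. Outer `except RuntimeError` matches → val = 80.
Result: 80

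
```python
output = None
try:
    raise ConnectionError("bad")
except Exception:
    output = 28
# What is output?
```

Step-by-step execution trace:
1. `raise ConnectionError(...)` raises ConnectionError.
2. `except Exception` matches (ConnectionError is a subclass of Exception) → output = 28.
Result: 28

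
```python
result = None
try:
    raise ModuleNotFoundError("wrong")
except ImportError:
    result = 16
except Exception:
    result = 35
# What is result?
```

Step-by-step execution trace:
1. `raise ModuleNotFoundError(...)` raises ModuleNotFoundError.
2. `except ImportError` matches (ModuleNotFoundError is a subclass of ImportError) → result = 16.
3. `except Exception` is not reached.
Result: 16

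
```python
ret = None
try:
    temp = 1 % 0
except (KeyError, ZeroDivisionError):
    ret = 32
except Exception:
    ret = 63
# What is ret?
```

Step-by-step execution trace:
1. `temp = 1 % 0` raises ZeroDivisionError.
2. `except (KeyError, ZeroDivisionError)` matches (ZeroDivisionError is in the tuple) → ret = 32.
3. `except Exception` is not reached.
Result: 32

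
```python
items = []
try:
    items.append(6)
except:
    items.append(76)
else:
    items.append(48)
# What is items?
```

Step-by-step execution trace:
1. try: `items.append(6)` → items = [6]. No exception raised.
2. `except` is skipped.
3. `else` runs (try completed without exception): `items.append(48)` → items = [6, 48].
Result: [6, 48]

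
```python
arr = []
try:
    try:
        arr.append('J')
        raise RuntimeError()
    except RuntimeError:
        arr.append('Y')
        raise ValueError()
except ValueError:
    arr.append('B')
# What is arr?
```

Step-by-step execution trace:
1. Inner try: `arr.append('J')` → arr = ['J'].
2. `raise RuntimeError()` raises RuntimeError.
3. Inner `except RuntimeError` matches → `arr.append('Y')` → arr = ['J', 'Y'].
4. `raise ValueError()` raises ValueError; propagates to outer try.
5. Outer `except ValueError` matches → `arr.append('B')` → arr = ['J', 'Y', 'B'].
Result: ['J', 'Y', 'B']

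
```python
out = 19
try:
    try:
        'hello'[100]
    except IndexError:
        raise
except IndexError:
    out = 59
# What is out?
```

Step-by-step execution trace:
1. Inner try: `'hello'[100]` raises IndexError.
2. Inner `except IndexError` matches; bare `raise` re-raises the same IndexError.
3. Outer `except IndexError` matches → out = 59.
Result: 59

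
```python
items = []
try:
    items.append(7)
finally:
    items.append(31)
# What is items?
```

Step-by-step execution trace:
1. try: `items.append(7)` → items = [7].
2. The try body completes without raising.
3. finally always runs: `items.append(31)` → items = [7, 31].
Result: [7, 31]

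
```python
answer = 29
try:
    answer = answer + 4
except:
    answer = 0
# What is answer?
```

Step-by-step execution trace:
1. answer starts at 29.
2. try: `answer = answer + 4` → answer = 33. No exception raised.
3. `except` is skipped.
Result: 33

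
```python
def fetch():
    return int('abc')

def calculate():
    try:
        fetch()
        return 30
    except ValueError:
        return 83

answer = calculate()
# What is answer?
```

Step-by-step execution trace:
1. `calculate()` calls `fetch()`.
2. `fetch()` evaluates `int('abc')`, which raises ValueError; it propagates to the caller.
3. `return 30` is not reached.
4. `except ValueError` in calculate matches → returns 83.
5. answer = 83.
Result: 83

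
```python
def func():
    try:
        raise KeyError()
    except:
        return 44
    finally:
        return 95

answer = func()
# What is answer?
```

Step-by-step execution trace:
1. `func()` enters try: `raise KeyError()` raises KeyError.
2. bare `except` matches → `return 44` sets pending return value 44.
3. Before returning, `finally: return 95` runs and overrides the pending return.
4. func() returns 95 → answer = 95.
Result: 95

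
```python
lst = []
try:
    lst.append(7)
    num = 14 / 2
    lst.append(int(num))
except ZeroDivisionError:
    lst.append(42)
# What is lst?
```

Step-by-step execution trace:
1. try: `lst.append(7)` → lst = [7].
2. `num = 14 / 2` → num = 7.0. No exception raised.
3. `lst.append(int(num))` → lst = [7, 7].
4. `except ZeroDivisionError` is skipped (no exception was raised).
Result: [7, 7]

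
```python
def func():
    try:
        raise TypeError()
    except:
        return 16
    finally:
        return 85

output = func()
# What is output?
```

Step-by-step execution trace:
1. `func()` enters try: `raise TypeError()` raises TypeError.
2. bare `except` matches → `return 16` sets pending return value 16.
3. Before returning, `finally: return 85` runs and overrides the pending return.
4. func() returns 85 → output = 85.
Result: 85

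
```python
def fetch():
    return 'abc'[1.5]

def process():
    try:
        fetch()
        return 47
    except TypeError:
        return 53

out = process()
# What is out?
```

Step-by-step execution trace:
1. `process()` calls `fetch()`.
2. `fetch()` evaluates `'abc'[1.5]`, which raises TypeError; it propagates to the caller.
3. `return 47` is not reached.
4. `except TypeError` in process matches → returns 53.
5. out = 53.
Result: 53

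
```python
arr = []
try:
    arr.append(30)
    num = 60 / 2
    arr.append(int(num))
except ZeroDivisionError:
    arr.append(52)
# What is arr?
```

Step-by-step execution trace:
1. try: `arr.append(30)` → arr = [30].
2. `num = 60 / 2` → num = 30.0. No exception raised.
3. `arr.append(int(num))` → arr = [30, 30].
4. `except ZeroDivisionError` is skipped (no exception was raised).
Result: [30, 30]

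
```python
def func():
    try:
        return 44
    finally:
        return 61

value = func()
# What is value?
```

Step-by-step execution trace:
1. `func()` enters try: `return 44` sets pending return value 44.
2. Before returning, `finally: return 61` runs and overrides the pending return.
3. func() returns 61 → value = 61.
Result: 61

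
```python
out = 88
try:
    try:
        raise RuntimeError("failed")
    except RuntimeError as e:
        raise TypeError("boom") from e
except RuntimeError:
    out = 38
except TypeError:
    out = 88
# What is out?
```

Step-by-step execution trace:
1. Inner try raises RuntimeError; inner `except RuntimeError as e` catches it.
2. `raise TypeError(...) from e` raises TypeError (RuntimeError is attached as __cause__, but only TypeError is active).
3. Outer `except RuntimeError` does not match TypeError; skipped.
4. Outer `except TypeError` matches → out = 88.
Result: 88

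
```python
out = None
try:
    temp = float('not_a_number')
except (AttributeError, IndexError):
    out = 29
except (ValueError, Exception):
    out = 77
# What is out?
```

Step-by-step execution trace:
1. `temp = float('not_a_number')` raises ValueError.
2. `except (AttributeError, IndexError)` does not match ValueError; skipped.
3. `except (ValueError, Exception)` matches (ValueError is in the tuple) → out = 77.
Result: 77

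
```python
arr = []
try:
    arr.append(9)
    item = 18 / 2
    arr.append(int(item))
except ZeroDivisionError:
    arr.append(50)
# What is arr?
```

Step-by-step execution trace:
1. try: `arr.append(9)` → arr = [9].
2. `item = 18 / 2` → item = 9.0. No exception raised.
3. `arr.append(int(item))` → arr = [9, 9].
4. `except ZeroDivisionError` is skipped (no exception was raised).
Result: [9, 9]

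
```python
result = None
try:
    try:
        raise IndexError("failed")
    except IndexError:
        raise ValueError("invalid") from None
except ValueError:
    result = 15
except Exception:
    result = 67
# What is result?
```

Step-by-step execution trace:
1. Inner try raises IndexError; inner `except IndexError` catches it.
2. `raise ValueError(...) from None` raises ValueError (from None suppresses __context__, but the active exception is still ValueError).
3. Outer `except ValueError` matches → result = 15.
4. `except Exception` is not reached.
Result: 15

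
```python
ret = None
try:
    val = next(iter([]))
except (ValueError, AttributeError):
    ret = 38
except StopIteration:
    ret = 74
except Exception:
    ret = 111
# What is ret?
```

Step-by-step execution trace:
1. `val = next(iter([]))` raises StopIteration.
2. `except (ValueError, AttributeError)` does not match StopIteration; skipped.
3. `except StopIteration` matches (exact type match) → ret = 74.
4. `except Exception` is not reached.
Result: 74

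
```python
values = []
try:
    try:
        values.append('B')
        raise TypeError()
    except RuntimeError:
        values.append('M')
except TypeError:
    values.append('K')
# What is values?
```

Step-by-step execution trace:
1. Inner try: `values.append('B')` → values = ['B'].
2. `raise TypeError()` raises TypeError.
3. Inner `except RuntimeError` does not match TypeError; exception propagates to outer try.
4. Outer `except TypeError` matches → `values.append('K')` → values = ['B', 'K'].
Result: ['B', 'K']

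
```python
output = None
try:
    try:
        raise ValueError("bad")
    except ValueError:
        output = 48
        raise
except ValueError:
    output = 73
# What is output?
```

Step-by-step execution trace:
1. Inner try: `raise ValueError("bad")` raises ValueError.
2. Inner `except ValueError` matches → output = 48.
3. bare `raise` re-raises the same ValueError.
4. Outer `except ValueError` matches → output = 73.
Result: 73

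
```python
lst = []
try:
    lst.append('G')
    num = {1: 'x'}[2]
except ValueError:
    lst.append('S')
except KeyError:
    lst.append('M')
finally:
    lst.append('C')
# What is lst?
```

Step-by-step execution trace:
1. try: `lst.append('G')` → lst = ['G'].
2. `num = {1: 'x'}[2]` raises KeyError.
3. `except ValueError` does not match KeyError; skipped.
4. `except KeyError` matches → `lst.append('M')` → lst = ['G', 'M'].
5. finally always runs: `lst.append('C')` → lst = ['G', 'M', 'C'].
Result: ['G', 'M', 'C']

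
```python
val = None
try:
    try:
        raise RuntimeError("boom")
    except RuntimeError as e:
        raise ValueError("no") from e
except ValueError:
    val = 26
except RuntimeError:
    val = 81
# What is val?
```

Step-by-step execution trace:
1. Inner try raises RuntimeError; inner `except RuntimeError as e` catches it.
2. `raise ValueError(...) from e` raises ValueError (RuntimeError is attached as __cause__, but only ValueError is active).
3. Outer `except ValueError` matches → val = 26.
4. `except RuntimeError` is not reached.
Result: 26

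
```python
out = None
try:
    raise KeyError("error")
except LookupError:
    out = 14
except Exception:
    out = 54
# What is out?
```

Step-by-step execution trace:
1. `raise KeyError(...)` raises KeyError.
2. `except LookupError` matches (KeyError is a subclass of LookupError) → out = 14.
3. `except Exception` is not reached.
Result: 14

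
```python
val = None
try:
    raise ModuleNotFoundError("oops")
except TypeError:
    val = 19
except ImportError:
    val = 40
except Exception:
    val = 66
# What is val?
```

Step-by-step execution trace:
1. `raise ModuleNotFoundError(...)` raises ModuleNotFoundError.
2. `except TypeError` does not match (ModuleNotFoundError is not a subclass of TypeError); skipped.
3. `except ImportError` matches (ModuleNotFoundError is a subclass of ImportError) → val = 40.
4. `except Exception` is not reached.
Result: 40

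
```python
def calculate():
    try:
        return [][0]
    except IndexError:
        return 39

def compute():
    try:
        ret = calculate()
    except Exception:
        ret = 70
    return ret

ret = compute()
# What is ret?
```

Step-by-step execution trace:
1. `compute()` calls `calculate()`.
2. In calculate: `[][0]` raises IndexError; `except IndexError` catches it → returns 39.
3. In compute: `ret = calculate()` → ret = 39. No exception reaches compute.
4. `except Exception` is skipped; compute returns 39.
5. ret = 39.
Result: 39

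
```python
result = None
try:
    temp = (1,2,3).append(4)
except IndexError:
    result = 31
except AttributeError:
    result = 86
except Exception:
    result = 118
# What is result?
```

Step-by-step execution trace:
1. `temp = (1,2,3).append(4)` raises AttributeError.
2. `except IndexError` does not match AttributeError; skipped.
3. `except AttributeError` matches → result = 86.
4. Remaining except clauses are skipped.
Result: 86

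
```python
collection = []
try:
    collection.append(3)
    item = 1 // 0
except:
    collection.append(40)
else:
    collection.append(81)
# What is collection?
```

Step-by-step execution trace:
1. try: `collection.append(3)` → collection = [3].
2. `item = 1 // 0` raises ZeroDivisionError.
3. bare `except` matches → `collection.append(40)` → collection = [3, 40].
4. `else` is skipped (an exception was raised).
Result: [3, 40]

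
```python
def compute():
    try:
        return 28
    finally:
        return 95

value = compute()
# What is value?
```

Step-by-step execution trace:
1. `compute()` enters try: `return 28` sets pending return value 28.
2. Before returning, `finally: return 95` runs and overrides the pending return.
3. compute() returns 95 → value = 95.
Result: 95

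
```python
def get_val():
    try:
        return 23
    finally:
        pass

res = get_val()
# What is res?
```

Step-by-step execution trace:
1. `get_val()` enters try: `return 23` sets pending return value 23.
2. Before returning, `finally: pass` runs (no effect).
3. get_val() returns 23 → res = 23.
Result: 23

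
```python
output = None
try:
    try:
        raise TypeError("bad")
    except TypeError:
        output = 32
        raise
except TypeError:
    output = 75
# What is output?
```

Step-by-step execution trace:
1. Inner try: `raise TypeError("bad")` raises TypeError.
2. Inner `except TypeError` matches → output = 32.
3. bare `raise` re-raises the same TypeError.
4. Outer `except TypeError` matches → output = 75.
Result: 75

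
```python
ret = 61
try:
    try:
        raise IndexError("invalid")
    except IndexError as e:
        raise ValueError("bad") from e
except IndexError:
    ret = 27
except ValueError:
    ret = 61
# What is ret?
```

Step-by-step execution trace:
1. Inner try raises IndexError; inner `except IndexError as e` catches it.
2. `raise ValueError(...) from e` raises ValueError (IndexError is attached as __cause__, but only ValueError is active).
3. Outer `except IndexError` does not match ValueError; skipped.
4. Outer `except ValueError` matches → ret = 61.
Result: 61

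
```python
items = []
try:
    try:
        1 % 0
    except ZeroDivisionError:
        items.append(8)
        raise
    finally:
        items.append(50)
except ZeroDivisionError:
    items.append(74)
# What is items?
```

Step-by-step execution trace:
1. Inner try: `1 % 0` raises ZeroDivisionError.
2. Inner `except ZeroDivisionError` matches → `items.append(8)` → items = [8].
3. bare `raise` re-raises ZeroDivisionError.
4. Inner `finally` runs during unwinding: `items.append(50)` → items = [8, 50].
5. Outer `except ZeroDivisionError` matches → `items.append(74)` → items = [8, 50, 74].
Result: [8, 50, 74]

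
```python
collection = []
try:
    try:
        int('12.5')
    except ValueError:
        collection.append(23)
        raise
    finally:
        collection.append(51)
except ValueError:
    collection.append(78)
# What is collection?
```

Step-by-step execution trace:
1. Inner try: `int('12.5')` raises ValueError.
2. Inner `except ValueError` matches → `collection.append(23)` → collection = [23].
3. bare `raise` re-raises ValueError.
4. Inner `finally` runs during unwinding: `collection.append(51)` → collection = [23, 51].
5. Outer `except ValueError` matches → `collection.append(78)` → collection = [23, 51, 78].
Result: [23, 51, 78]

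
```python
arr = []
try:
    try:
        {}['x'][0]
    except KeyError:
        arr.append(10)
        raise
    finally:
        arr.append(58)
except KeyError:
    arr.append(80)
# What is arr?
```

Step-by-step execution trace:
1. Inner try: `{}['x'][0]` raises KeyError.
2. Inner `except KeyError` matches → `arr.append(10)` → arr = [10].
3. bare `raise` re-raises KeyError.
4. Inner `finally` runs during unwinding: `arr.append(58)` → arr = [10, 58].
5. Outer `except KeyError` matches → `arr.append(80)` → arr = [10, 58, 80].
Result: [10, 58, 80]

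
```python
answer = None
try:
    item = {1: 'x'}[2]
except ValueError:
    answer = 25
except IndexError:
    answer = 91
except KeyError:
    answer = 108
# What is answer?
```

Step-by-step execution trace:
1. `item = {1: 'x'}[2]` raises KeyError.
2. `except ValueError` does not match KeyError; skipped.
3. `except IndexError` does not match KeyError; skipped.
4. `except KeyError` matches → answer = 108.
Result: 108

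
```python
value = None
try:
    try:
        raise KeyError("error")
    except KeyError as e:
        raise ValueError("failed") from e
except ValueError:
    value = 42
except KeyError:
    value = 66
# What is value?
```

Step-by-step execution trace:
1. Inner try raises KeyError; inner `except KeyError as e` catches it.
2. `raise ValueError(...) from e` raises ValueError (KeyError is attached as __cause__, but only ValueError is active).
3. Outer `except ValueError` matches → value = 42.
4. `except KeyError` is not reached.
Result: 42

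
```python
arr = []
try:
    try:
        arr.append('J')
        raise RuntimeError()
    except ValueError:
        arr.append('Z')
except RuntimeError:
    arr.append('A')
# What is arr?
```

Step-by-step execution trace:
1. Inner try: `arr.append('J')` → arr = ['J'].
2. `raise RuntimeError()` raises RuntimeError.
3. Inner `except ValueError` does not match RuntimeError; exception propagates to outer try.
4. Outer `except RuntimeError` matches → `arr.append('A')` → arr = ['J', 'A'].
Result: ['J', 'A']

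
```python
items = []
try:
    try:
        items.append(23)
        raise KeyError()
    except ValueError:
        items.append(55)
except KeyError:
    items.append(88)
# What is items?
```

Step-by-step execution trace:
1. Inner try: `items.append(23)` → items = [23].
2. `raise KeyError()` raises KeyError.
3. Inner `except ValueError` does not match KeyError; exception propagates to outer try.
4. Outer `except KeyError` matches → `items.append(88)` → items = [23, 88].
Result: [23, 88]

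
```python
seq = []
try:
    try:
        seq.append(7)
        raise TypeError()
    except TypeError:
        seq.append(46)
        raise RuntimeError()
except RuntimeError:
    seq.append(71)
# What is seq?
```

Step-by-step execution trace:
1. Inner try: `seq.append(7)` → seq = [7].
2. `raise TypeError()` raises TypeError.
3. Inner `except TypeError` matches → `seq.append(46)` → seq = [7, 46].
4. `raise RuntimeError()` raises RuntimeError; propagates to outer try.
5. Outer `except RuntimeError` matches → `seq.append(71)` → seq = [7, 46, 71].
Result: [7, 46, 71]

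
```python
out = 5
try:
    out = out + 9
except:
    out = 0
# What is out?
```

Step-by-step execution trace:
1. out starts at 5.
2. try: `out = out + 9` → out = 14. No exception raised.
3. `except` is skipped.
Result: 14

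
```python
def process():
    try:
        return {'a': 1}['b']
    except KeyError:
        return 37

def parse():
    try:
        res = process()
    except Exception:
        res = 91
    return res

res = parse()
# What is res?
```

Step-by-step execution trace:
1. `parse()` calls `process()`.
2. In process: `{'a': 1}['b']` raises KeyError; `except KeyError` catches it → returns 37.
3. In parse: `res = process()` → res = 37. No exception reaches parse.
4. `except Exception` is skipped; parse returns 37.
5. res = 37.
Result: 37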